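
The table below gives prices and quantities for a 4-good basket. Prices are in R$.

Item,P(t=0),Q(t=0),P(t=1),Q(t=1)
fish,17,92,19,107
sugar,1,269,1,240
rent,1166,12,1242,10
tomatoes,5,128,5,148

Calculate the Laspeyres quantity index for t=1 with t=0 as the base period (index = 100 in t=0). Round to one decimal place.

87.8

Laspeyres quantity index uses base-period prices as weights.
ΣP(t=0)·Q(t=1) = 17×107 + 1×240 + 1166×10 + 5×148 = 1819 + 240 + 11660 + 740 = 14459
ΣP(t=0)·Q(t=0) = 17×92 + 1×269 + 1166×12 + 5×128 = 1564 + 269 + 13992 + 640 = 16465
Index = 14459 / 16465 × 100 = 87.8166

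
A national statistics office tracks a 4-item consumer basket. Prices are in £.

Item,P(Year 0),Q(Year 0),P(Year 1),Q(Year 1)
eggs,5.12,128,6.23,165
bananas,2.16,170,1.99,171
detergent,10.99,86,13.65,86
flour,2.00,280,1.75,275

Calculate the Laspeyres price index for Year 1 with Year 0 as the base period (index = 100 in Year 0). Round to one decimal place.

Laspeyres price index uses base-period quantities as weights.
ΣP(Year 1)·Q(Year 0) = 6.23×128 + 1.99×170 + 13.65×86 + 1.75×280 = 797.44 + 338.3 + 1173.9 + 490 = 2799.64
ΣP(Year 0)·Q(Year 0) = 5.12×128 + 2.16×170 + 10.99×86 + 2.00×280 = 655.36 + 367.2 + 945.14 + 560 = 2527.7
Index = 2799.64 / 2527.7 × 100 = 110.7584

110.8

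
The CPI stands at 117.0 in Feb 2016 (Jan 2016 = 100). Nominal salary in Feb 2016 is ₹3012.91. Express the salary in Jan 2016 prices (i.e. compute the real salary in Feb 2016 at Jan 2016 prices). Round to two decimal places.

2575.14

Real = Nominal ÷ (Index/100) = 3012.91 ÷ (117.0/100)
     = 3012.91 ÷ 1.170 = 2575.1368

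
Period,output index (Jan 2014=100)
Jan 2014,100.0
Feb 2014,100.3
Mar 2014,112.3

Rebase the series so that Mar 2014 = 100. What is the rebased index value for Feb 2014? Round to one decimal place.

89.3

Rebased(Feb 2014) = 100.3 / 112.3 × 100 = 89.3143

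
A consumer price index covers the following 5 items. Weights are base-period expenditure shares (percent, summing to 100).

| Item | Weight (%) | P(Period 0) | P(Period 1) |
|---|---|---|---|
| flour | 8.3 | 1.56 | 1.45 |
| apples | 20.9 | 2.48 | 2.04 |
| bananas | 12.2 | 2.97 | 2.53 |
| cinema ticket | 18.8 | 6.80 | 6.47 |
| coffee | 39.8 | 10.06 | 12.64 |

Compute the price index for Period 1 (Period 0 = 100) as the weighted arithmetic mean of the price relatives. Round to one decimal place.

flour: 8.3 × (1.45/1.56) = 8.3 × 0.929487 = 7.7147
apples: 20.9 × (2.04/2.48) = 20.9 × 0.822581 = 17.1919
bananas: 12.2 × (2.53/2.97) = 12.2 × 0.851852 = 10.3926
cinema ticket: 18.8 × (6.47/6.80) = 18.8 × 0.951471 = 17.8876
coffee: 39.8 × (12.64/10.06) = 39.8 × 1.256461 = 50.0072
Index = Σ wᵢ·(p₁ᵢ/p₀ᵢ) = 7.7147 + 17.1919 + 10.3926 + 17.8876 + 50.0072 = 103.1941

103.2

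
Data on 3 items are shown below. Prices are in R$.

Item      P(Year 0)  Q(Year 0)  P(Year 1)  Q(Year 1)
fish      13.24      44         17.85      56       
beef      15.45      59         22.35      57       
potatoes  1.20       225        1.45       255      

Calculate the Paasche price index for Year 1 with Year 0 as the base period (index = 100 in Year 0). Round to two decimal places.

Paasche price index uses current-period quantities as weights.
ΣP(Year 1)·Q(Year 1) = 17.85×56 + 22.35×57 + 1.45×255 = 999.6 + 1273.95 + 369.75 = 2643.3
ΣP(Year 0)·Q(Year 1) = 13.24×56 + 15.45×57 + 1.20×255 = 741.44 + 880.65 + 306 = 1928.09
Index = 2643.3 / 1928.09 × 100 = 137.0942

137.09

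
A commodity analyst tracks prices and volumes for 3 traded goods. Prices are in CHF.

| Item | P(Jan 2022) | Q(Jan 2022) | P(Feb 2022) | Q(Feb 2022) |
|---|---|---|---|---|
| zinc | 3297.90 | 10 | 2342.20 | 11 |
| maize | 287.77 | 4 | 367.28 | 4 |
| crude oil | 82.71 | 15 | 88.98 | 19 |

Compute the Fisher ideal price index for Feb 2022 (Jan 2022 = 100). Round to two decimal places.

74.16

Laspeyres component (base-period weights):
ΣP(Feb 2022)Q(Jan 2022) = 2342.20×10 + 367.28×4 + 88.98×15 = 23422 + 1469.12 + 1334.7 = 26225.82
ΣP(Jan 2022)Q(Jan 2022) = 3297.90×10 + 287.77×4 + 82.71×15 = 32979 + 1151.08 + 1240.65 = 35370.73
L = 26225.82 / 35370.73 × 100 = 74.1455
Paasche component (current-period weights):
ΣP(Feb 2022)Q(Feb 2022) = 2342.20×11 + 367.28×4 + 88.98×19 = 25764.2 + 1469.12 + 1690.62 = 28923.94
ΣP(Jan 2022)Q(Feb 2022) = 3297.90×11 + 287.77×4 + 82.71×19 = 36276.9 + 1151.08 + 1571.49 = 38999.47
P = 28923.94 / 38999.47 × 100 = 74.1650
Fisher = √(L × P) = √(74.1455 × 74.1650) = 74.1552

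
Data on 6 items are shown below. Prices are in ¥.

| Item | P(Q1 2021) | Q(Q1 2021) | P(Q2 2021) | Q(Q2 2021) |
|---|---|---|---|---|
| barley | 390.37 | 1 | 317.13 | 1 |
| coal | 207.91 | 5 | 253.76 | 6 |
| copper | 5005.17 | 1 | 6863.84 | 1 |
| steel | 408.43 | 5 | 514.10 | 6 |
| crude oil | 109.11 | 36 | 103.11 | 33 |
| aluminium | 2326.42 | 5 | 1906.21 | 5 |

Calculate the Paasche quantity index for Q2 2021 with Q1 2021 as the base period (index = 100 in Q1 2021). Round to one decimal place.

Paasche quantity index uses current-period prices as weights.
ΣP(Q2 2021)·Q(Q2 2021) = 317.13×1 + 253.76×6 + 6863.84×1 + 514.10×6 + 103.11×33 + 1906.21×5 = 317.13 + 1522.56 + 6863.84 + 3084.6 + 3402.63 + 9531.05 = 24721.81
ΣP(Q2 2021)·Q(Q1 2021) = 317.13×1 + 253.76×5 + 6863.84×1 + 514.10×5 + 103.11×36 + 1906.21×5 = 317.13 + 1268.8 + 6863.84 + 2570.5 + 3711.96 + 9531.05 = 24263.28
Index = 24721.81 / 24263.28 × 100 = 101.8898

101.9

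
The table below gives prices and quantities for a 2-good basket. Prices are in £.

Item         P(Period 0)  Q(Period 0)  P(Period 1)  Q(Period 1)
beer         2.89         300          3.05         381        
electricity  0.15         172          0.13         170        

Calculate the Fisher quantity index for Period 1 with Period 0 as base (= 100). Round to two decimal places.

126.26

Laspeyres component (base-period weights):
ΣP(Period 0)Q(Period 1) = 2.89×381 + 0.15×170 = 1101.09 + 25.5 = 1126.59
ΣP(Period 0)Q(Period 0) = 2.89×300 + 0.15×172 = 867 + 25.8 = 892.8
L = 1126.59 / 892.8 × 100 = 126.1862
Paasche component (current-period weights):
ΣP(Period 1)Q(Period 1) = 3.05×381 + 0.13×170 = 1162.05 + 22.1 = 1184.15
ΣP(Period 1)Q(Period 0) = 3.05×300 + 0.13×172 = 915 + 22.36 = 937.36
P = 1184.15 / 937.36 × 100 = 126.3282
Fisher = √(L × P) = √(126.1862 × 126.3282) = 126.2572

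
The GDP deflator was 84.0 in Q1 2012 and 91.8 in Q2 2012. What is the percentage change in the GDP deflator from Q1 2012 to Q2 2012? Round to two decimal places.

9.29%

Change = (91.8 − 84.0) / 84.0 × 100
       = 7.8 / 84.0 × 100 = 9.2857%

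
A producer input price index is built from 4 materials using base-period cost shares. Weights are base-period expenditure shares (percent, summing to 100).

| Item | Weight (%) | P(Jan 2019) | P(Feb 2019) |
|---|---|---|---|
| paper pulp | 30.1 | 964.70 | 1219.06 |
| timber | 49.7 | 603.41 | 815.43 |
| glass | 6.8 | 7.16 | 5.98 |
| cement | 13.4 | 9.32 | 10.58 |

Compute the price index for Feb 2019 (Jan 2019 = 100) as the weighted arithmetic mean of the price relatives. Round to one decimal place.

paper pulp: 30.1 × (1219.06/964.70) = 30.1 × 1.263667 = 38.0364
timber: 49.7 × (815.43/603.41) = 49.7 × 1.351370 = 67.1631
glass: 6.8 × (5.98/7.16) = 6.8 × 0.835196 = 5.6793
cement: 13.4 × (10.58/9.32) = 13.4 × 1.135193 = 15.2116
Index = Σ wᵢ·(p₁ᵢ/p₀ᵢ) = 38.0364 + 67.1631 + 5.6793 + 15.2116 = 126.0904

126.1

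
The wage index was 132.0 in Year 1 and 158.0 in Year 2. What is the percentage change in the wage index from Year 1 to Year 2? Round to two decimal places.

19.70%

Change = (158.0 − 132.0) / 132.0 × 100
       = 26.0 / 132.0 × 100 = 19.6970%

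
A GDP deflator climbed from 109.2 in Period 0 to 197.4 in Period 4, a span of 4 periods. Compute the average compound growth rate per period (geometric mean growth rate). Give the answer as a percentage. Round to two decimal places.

15.95%

Growth factor = (197.4/109.2)^(1/4) = (1.807692)^(1/4) = 1.159528
Growth rate = 1.159528 − 1 = 0.159528 = 15.9528%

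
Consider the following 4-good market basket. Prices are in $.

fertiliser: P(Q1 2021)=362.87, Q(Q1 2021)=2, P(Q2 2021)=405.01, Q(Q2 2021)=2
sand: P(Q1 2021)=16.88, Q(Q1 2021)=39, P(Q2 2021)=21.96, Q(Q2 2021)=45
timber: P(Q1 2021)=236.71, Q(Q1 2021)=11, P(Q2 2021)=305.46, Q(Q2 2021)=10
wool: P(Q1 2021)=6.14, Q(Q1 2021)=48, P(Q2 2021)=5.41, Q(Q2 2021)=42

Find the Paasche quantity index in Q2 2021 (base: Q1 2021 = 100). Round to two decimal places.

Paasche quantity index uses current-period prices as weights.
ΣP(Q2 2021)·Q(Q2 2021) = 405.01×2 + 21.96×45 + 305.46×10 + 5.41×42 = 810.02 + 988.2 + 3054.6 + 227.22 = 5080.04
ΣP(Q2 2021)·Q(Q1 2021) = 405.01×2 + 21.96×39 + 305.46×11 + 5.41×48 = 810.02 + 856.44 + 3360.06 + 259.68 = 5286.2
Index = 5080.04 / 5286.2 × 100 = 96.1000

96.10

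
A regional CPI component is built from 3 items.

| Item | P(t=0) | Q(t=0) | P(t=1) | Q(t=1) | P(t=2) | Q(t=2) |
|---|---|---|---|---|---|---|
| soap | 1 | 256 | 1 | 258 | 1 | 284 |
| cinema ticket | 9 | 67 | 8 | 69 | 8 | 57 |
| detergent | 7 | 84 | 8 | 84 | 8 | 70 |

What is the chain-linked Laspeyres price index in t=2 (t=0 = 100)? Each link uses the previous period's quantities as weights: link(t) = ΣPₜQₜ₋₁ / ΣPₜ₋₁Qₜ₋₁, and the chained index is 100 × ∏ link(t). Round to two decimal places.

Link t=0→t=1:
ΣP(t=1)Q(t=0) = 1×256 + 8×67 + 8×84 = 256 + 536 + 672 = 1464
ΣP(t=0)Q(t=0) = 1×256 + 9×67 + 7×84 = 256 + 603 + 588 = 1447
link = 1464/1447 = 1.011748
Link t=1→t=2:
ΣP(t=2)Q(t=1) = 1×258 + 8×69 + 8×84 = 258 + 552 + 672 = 1482
ΣP(t=1)Q(t=1) = 1×258 + 8×69 + 8×84 = 258 + 552 + 672 = 1482
link = 1482/1482 = 1.000000
Chained index = 100 × 1.011748 × 1.000000 = 101.1748

101.17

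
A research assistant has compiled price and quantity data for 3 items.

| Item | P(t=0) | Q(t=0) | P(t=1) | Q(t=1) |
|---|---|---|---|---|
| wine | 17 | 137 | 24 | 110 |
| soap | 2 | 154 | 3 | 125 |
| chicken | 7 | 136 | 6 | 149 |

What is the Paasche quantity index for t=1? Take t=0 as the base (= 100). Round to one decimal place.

85.6

Paasche quantity index uses current-period prices as weights.
ΣP(t=1)·Q(t=1) = 24×110 + 3×125 + 6×149 = 2640 + 375 + 894 = 3909
ΣP(t=1)·Q(t=0) = 24×137 + 3×154 + 6×136 = 3288 + 462 + 816 = 4566
Index = 3909 / 4566 × 100 = 85.6110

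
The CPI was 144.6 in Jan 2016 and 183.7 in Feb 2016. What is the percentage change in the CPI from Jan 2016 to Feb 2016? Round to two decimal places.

27.04%

Change = (183.7 − 144.6) / 144.6 × 100
       = 39.1 / 144.6 × 100 = 27.0401%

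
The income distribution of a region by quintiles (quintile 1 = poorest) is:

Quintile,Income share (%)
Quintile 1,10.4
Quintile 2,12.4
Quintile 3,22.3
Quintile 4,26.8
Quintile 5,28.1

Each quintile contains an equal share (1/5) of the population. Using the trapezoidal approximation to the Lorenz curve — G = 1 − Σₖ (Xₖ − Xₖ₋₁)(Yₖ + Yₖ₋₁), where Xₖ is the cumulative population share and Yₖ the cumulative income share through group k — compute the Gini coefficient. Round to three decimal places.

Cumulative income shares Yₖ: 0.1040, 0.2280, 0.4510, 0.7190, 1.0000
Σ (Xₖ−Xₖ₋₁)(Yₖ+Yₖ₋₁) = (1/5)(0.1040+0.0000) + (1/5)(0.2280+0.1040) + (1/5)(0.4510+0.2280) + (1/5)(0.7190+0.4510) + (1/5)(1.0000+0.7190)
  = 0.0208 + 0.0664 + 0.1358 + 0.2340 + 0.3438 = 0.8008
G = 1 − 0.8008 = 0.1992

0.199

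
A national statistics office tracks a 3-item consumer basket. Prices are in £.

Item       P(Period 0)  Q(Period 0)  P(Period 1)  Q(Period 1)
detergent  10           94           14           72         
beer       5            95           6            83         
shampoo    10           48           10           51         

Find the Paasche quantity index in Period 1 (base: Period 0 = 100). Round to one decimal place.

Paasche quantity index uses current-period prices as weights.
ΣP(Period 1)·Q(Period 1) = 14×72 + 6×83 + 10×51 = 1008 + 498 + 510 = 2016
ΣP(Period 1)·Q(Period 0) = 14×94 + 6×95 + 10×48 = 1316 + 570 + 480 = 2366
Index = 2016 / 2366 × 100 = 85.2071

85.2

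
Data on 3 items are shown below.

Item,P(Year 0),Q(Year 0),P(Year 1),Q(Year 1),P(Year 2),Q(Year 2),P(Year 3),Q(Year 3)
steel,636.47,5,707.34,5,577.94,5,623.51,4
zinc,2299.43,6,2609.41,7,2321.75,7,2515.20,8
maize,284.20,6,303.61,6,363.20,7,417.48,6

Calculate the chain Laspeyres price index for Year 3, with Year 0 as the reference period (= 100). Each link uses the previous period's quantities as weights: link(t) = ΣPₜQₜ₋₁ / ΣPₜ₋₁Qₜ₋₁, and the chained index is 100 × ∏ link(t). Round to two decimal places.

110.69

Link Year 0→Year 1:
ΣP(Year 1)Q(Year 0) = 707.34×5 + 2609.41×6 + 303.61×6 = 3536.7 + 15656.46 + 1821.66 = 21014.82
ΣP(Year 0)Q(Year 0) = 636.47×5 + 2299.43×6 + 284.20×6 = 3182.35 + 13796.58 + 1705.2 = 18684.13
link = 21014.82/18684.13 = 1.124742
Link Year 1→Year 2:
ΣP(Year 2)Q(Year 1) = 577.94×5 + 2321.75×7 + 363.20×6 = 2889.7 + 16252.25 + 2179.2 = 21321.15
ΣP(Year 1)Q(Year 1) = 707.34×5 + 2609.41×7 + 303.61×6 = 3536.7 + 18265.87 + 1821.66 = 23624.23
link = 21321.15/23624.23 = 0.902512
Link Year 2→Year 3:
ΣP(Year 3)Q(Year 2) = 623.51×5 + 2515.20×7 + 417.48×7 = 3117.55 + 17606.4 + 2922.36 = 23646.31
ΣP(Year 2)Q(Year 2) = 577.94×5 + 2321.75×7 + 363.20×7 = 2889.7 + 16252.25 + 2542.4 = 21684.35
link = 23646.31/21684.35 = 1.090478
Chained index = 100 × 1.124742 × 0.902512 × 1.090478 = 110.6937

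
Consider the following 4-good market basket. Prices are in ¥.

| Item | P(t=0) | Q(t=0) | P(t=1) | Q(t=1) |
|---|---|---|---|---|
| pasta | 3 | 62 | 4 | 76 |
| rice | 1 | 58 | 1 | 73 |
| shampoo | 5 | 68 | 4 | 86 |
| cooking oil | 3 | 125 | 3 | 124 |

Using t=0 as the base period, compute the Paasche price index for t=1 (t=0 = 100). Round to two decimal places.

Paasche price index uses current-period quantities as weights.
ΣP(t=1)·Q(t=1) = 4×76 + 1×73 + 4×86 + 3×124 = 304 + 73 + 344 + 372 = 1093
ΣP(t=0)·Q(t=1) = 3×76 + 1×73 + 5×86 + 3×124 = 228 + 73 + 430 + 372 = 1103
Index = 1093 / 1103 × 100 = 99.0934

99.09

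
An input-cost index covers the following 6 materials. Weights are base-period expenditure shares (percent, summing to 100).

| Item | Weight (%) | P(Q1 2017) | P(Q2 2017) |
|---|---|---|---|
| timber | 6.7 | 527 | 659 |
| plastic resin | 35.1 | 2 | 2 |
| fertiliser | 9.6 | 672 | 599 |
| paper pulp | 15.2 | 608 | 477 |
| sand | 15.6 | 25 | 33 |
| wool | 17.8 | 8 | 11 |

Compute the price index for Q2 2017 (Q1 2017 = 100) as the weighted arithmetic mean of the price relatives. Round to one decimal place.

timber: 6.7 × (659/527) = 6.7 × 1.250474 = 8.3782
plastic resin: 35.1 × (2/2) = 35.1 × 1.000000 = 35.1000
fertiliser: 9.6 × (599/672) = 9.6 × 0.891369 = 8.5571
paper pulp: 15.2 × (477/608) = 15.2 × 0.784539 = 11.9250
sand: 15.6 × (33/25) = 15.6 × 1.320000 = 20.5920
wool: 17.8 × (11/8) = 17.8 × 1.375000 = 24.4750
Index = Σ wᵢ·(p₁ᵢ/p₀ᵢ) = 8.3782 + 35.1000 + 8.5571 + 11.9250 + 20.5920 + 24.4750 = 109.0273

109.0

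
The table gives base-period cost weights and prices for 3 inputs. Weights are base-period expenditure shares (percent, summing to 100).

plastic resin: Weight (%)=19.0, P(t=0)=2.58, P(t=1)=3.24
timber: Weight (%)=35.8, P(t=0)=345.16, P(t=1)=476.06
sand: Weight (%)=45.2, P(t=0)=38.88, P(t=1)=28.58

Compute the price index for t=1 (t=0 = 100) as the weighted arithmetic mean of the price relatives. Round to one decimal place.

106.5

plastic resin: 19.0 × (3.24/2.58) = 19.0 × 1.255814 = 23.8605
timber: 35.8 × (476.06/345.16) = 35.8 × 1.379244 = 49.3769
sand: 45.2 × (28.58/38.88) = 45.2 × 0.735082 = 33.2257
Index = Σ wᵢ·(p₁ᵢ/p₀ᵢ) = 23.8605 + 49.3769 + 33.2257 = 106.4631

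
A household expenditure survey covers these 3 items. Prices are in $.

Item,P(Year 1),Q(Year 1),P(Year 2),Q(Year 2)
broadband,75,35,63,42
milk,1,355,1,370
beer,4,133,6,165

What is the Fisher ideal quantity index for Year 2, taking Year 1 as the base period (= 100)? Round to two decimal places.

Laspeyres component (base-period weights):
ΣP(Year 1)Q(Year 2) = 75×42 + 1×370 + 4×165 = 3150 + 370 + 660 = 4180
ΣP(Year 1)Q(Year 1) = 75×35 + 1×355 + 4×133 = 2625 + 355 + 532 = 3512
L = 4180 / 3512 × 100 = 119.0205
Paasche component (current-period weights):
ΣP(Year 2)Q(Year 2) = 63×42 + 1×370 + 6×165 = 2646 + 370 + 990 = 4006
ΣP(Year 2)Q(Year 1) = 63×35 + 1×355 + 6×133 = 2205 + 355 + 798 = 3358
P = 4006 / 3358 × 100 = 119.2972
Fisher = √(L × P) = √(119.0205 × 119.2972) = 119.1588

119.16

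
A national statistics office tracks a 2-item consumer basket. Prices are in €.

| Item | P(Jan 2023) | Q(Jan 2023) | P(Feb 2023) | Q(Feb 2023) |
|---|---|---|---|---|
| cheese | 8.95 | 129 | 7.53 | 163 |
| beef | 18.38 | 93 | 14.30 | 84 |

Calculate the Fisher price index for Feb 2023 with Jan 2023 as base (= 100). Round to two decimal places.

Laspeyres component (base-period weights):
ΣP(Feb 2023)Q(Jan 2023) = 7.53×129 + 14.30×93 = 971.37 + 1329.9 = 2301.27
ΣP(Jan 2023)Q(Jan 2023) = 8.95×129 + 18.38×93 = 1154.55 + 1709.34 = 2863.89
L = 2301.27 / 2863.89 × 100 = 80.3547
Paasche component (current-period weights):
ΣP(Feb 2023)Q(Feb 2023) = 7.53×163 + 14.30×84 = 1227.39 + 1201.2 = 2428.59
ΣP(Jan 2023)Q(Feb 2023) = 8.95×163 + 18.38×84 = 1458.85 + 1543.92 = 3002.77
P = 2428.59 / 3002.77 × 100 = 80.8783
Fisher = √(L × P) = √(80.3547 × 80.8783) = 80.6161

80.62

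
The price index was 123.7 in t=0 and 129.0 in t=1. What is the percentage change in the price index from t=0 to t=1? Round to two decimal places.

4.28%

Change = (129.0 − 123.7) / 123.7 × 100
       = 5.3 / 123.7 × 100 = 4.2846%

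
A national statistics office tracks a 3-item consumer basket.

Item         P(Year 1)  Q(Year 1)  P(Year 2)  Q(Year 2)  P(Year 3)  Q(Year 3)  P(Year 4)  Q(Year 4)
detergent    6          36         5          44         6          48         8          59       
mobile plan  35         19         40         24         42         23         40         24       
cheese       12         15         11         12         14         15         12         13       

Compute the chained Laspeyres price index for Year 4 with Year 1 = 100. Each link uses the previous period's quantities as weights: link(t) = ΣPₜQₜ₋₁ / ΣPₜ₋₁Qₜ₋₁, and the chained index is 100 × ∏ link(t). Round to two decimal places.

115.87

Link Year 1→Year 2:
ΣP(Year 2)Q(Year 1) = 5×36 + 40×19 + 11×15 = 180 + 760 + 165 = 1105
ΣP(Year 1)Q(Year 1) = 6×36 + 35×19 + 12×15 = 216 + 665 + 180 = 1061
link = 1105/1061 = 1.041470
Link Year 2→Year 3:
ΣP(Year 3)Q(Year 2) = 6×44 + 42×24 + 14×12 = 264 + 1008 + 168 = 1440
ΣP(Year 2)Q(Year 2) = 5×44 + 40×24 + 11×12 = 220 + 960 + 132 = 1312
link = 1440/1312 = 1.097561
Link Year 3→Year 4:
ΣP(Year 4)Q(Year 3) = 8×48 + 40×23 + 12×15 = 384 + 920 + 180 = 1484
ΣP(Year 3)Q(Year 3) = 6×48 + 42×23 + 14×15 = 288 + 966 + 210 = 1464
link = 1484/1464 = 1.013661
Chained index = 100 × 1.041470 × 1.097561 × 1.013661 = 115.8693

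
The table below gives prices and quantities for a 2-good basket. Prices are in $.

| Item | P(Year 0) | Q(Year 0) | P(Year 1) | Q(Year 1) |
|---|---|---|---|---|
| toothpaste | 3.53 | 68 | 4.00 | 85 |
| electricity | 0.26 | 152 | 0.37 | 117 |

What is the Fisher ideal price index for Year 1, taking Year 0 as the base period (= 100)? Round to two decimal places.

Laspeyres component (base-period weights):
ΣP(Year 1)Q(Year 0) = 4.00×68 + 0.37×152 = 272 + 56.24 = 328.24
ΣP(Year 0)Q(Year 0) = 3.53×68 + 0.26×152 = 240.04 + 39.52 = 279.56
L = 328.24 / 279.56 × 100 = 117.4131
Paasche component (current-period weights):
ΣP(Year 1)Q(Year 1) = 4.00×85 + 0.37×117 = 340 + 43.29 = 383.29
ΣP(Year 0)Q(Year 1) = 3.53×85 + 0.26×117 = 300.05 + 30.42 = 330.47
P = 383.29 / 330.47 × 100 = 115.9833
Fisher = √(L × P) = √(117.4131 × 115.9833) = 116.6960

116.70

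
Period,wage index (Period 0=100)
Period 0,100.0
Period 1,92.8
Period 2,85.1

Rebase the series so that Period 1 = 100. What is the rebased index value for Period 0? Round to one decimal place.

Rebased(Period 0) = 100.0 / 92.8 × 100 = 107.7586

107.8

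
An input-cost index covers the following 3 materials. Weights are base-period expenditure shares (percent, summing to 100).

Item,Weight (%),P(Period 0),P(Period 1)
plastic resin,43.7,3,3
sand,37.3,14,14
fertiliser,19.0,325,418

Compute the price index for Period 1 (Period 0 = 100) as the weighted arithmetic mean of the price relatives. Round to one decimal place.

plastic resin: 43.7 × (3/3) = 43.7 × 1.000000 = 43.7000
sand: 37.3 × (14/14) = 37.3 × 1.000000 = 37.3000
fertiliser: 19.0 × (418/325) = 19.0 × 1.286154 = 24.4369
Index = Σ wᵢ·(p₁ᵢ/p₀ᵢ) = 43.7000 + 37.3000 + 24.4369 = 105.4369

105.4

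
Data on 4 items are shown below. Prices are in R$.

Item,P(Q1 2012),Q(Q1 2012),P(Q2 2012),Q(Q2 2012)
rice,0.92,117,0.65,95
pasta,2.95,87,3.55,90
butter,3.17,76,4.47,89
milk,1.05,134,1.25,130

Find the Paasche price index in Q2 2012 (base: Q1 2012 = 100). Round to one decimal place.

122.0

Paasche price index uses current-period quantities as weights.
ΣP(Q2 2012)·Q(Q2 2012) = 0.65×95 + 3.55×90 + 4.47×89 + 1.25×130 = 61.75 + 319.5 + 397.83 + 162.5 = 941.58
ΣP(Q1 2012)·Q(Q2 2012) = 0.92×95 + 2.95×90 + 3.17×89 + 1.05×130 = 87.4 + 265.5 + 282.13 + 136.5 = 771.53
Index = 941.58 / 771.53 × 100 = 122.0406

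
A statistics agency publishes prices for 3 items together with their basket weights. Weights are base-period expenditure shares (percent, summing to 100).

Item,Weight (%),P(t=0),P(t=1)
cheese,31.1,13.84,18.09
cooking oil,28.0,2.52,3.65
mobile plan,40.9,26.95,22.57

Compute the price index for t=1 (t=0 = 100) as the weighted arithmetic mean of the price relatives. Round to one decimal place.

115.5

cheese: 31.1 × (18.09/13.84) = 31.1 × 1.307081 = 40.6502
cooking oil: 28.0 × (3.65/2.52) = 28.0 × 1.448413 = 40.5556
mobile plan: 40.9 × (22.57/26.95) = 40.9 × 0.837477 = 34.2528
Index = Σ wᵢ·(p₁ᵢ/p₀ᵢ) = 40.6502 + 40.5556 + 34.2528 = 115.4586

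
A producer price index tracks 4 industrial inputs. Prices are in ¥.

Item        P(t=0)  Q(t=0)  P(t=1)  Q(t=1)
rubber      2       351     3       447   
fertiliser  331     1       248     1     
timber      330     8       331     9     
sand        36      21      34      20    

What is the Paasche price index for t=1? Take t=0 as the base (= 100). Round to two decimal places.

Paasche price index uses current-period quantities as weights.
ΣP(t=1)·Q(t=1) = 3×447 + 248×1 + 331×9 + 34×20 = 1341 + 248 + 2979 + 680 = 5248
ΣP(t=0)·Q(t=1) = 2×447 + 331×1 + 330×9 + 36×20 = 894 + 331 + 2970 + 720 = 4915
Index = 5248 / 4915 × 100 = 106.7752

106.78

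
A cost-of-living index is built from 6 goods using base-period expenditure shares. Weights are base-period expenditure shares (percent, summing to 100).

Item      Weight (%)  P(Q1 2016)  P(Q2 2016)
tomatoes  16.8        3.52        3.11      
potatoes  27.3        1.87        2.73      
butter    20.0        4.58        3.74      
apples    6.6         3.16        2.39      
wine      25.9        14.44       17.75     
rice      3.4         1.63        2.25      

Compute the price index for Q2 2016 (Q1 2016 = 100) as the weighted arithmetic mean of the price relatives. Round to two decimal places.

112.55

tomatoes: 16.8 × (3.11/3.52) = 16.8 × 0.883523 = 14.8432
potatoes: 27.3 × (2.73/1.87) = 27.3 × 1.459893 = 39.8551
butter: 20.0 × (3.74/4.58) = 20.0 × 0.816594 = 16.3319
apples: 6.6 × (2.39/3.16) = 6.6 × 0.756329 = 4.9918
wine: 25.9 × (17.75/14.44) = 25.9 × 1.229224 = 31.8369
rice: 3.4 × (2.25/1.63) = 3.4 × 1.380368 = 4.6933
Index = Σ wᵢ·(p₁ᵢ/p₀ᵢ) = 14.8432 + 39.8551 + 16.3319 + 4.9918 + 31.8369 + 4.6933 = 112.5521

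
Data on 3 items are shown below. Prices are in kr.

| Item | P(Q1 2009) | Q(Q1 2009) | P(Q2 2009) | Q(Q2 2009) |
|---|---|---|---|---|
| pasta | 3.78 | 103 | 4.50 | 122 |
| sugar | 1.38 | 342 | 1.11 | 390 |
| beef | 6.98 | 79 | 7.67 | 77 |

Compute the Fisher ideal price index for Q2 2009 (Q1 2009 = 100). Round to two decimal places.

102.45

Laspeyres component (base-period weights):
ΣP(Q2 2009)Q(Q1 2009) = 4.50×103 + 1.11×342 + 7.67×79 = 463.5 + 379.62 + 605.93 = 1449.05
ΣP(Q1 2009)Q(Q1 2009) = 3.78×103 + 1.38×342 + 6.98×79 = 389.34 + 471.96 + 551.42 = 1412.72
L = 1449.05 / 1412.72 × 100 = 102.5716
Paasche component (current-period weights):
ΣP(Q2 2009)Q(Q2 2009) = 4.50×122 + 1.11×390 + 7.67×77 = 549 + 432.9 + 590.59 = 1572.49
ΣP(Q1 2009)Q(Q2 2009) = 3.78×122 + 1.38×390 + 6.98×77 = 461.16 + 538.2 + 537.46 = 1536.82
P = 1572.49 / 1536.82 × 100 = 102.3210
Fisher = √(L × P) = √(102.5716 × 102.3210) = 102.4463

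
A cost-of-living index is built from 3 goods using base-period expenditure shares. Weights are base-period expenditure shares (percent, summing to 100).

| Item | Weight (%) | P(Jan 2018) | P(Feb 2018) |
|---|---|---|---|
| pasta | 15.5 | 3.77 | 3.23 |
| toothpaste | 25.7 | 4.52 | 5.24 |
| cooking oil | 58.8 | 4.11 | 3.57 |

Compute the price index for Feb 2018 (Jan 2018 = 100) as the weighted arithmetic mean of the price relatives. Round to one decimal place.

pasta: 15.5 × (3.23/3.77) = 15.5 × 0.856764 = 13.2798
toothpaste: 25.7 × (5.24/4.52) = 25.7 × 1.159292 = 29.7938
cooking oil: 58.8 × (3.57/4.11) = 58.8 × 0.868613 = 51.0745
Index = Σ wᵢ·(p₁ᵢ/p₀ᵢ) = 13.2798 + 29.7938 + 51.0745 = 94.1481

94.1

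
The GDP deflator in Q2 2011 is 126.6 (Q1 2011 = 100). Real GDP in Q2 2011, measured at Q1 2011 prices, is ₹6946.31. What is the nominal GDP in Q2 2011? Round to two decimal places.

8794.03

Nominal = Real × (Index/100) = 6946.31 × (126.6/100)
        = 6946.31 × 1.266 = 8794.0285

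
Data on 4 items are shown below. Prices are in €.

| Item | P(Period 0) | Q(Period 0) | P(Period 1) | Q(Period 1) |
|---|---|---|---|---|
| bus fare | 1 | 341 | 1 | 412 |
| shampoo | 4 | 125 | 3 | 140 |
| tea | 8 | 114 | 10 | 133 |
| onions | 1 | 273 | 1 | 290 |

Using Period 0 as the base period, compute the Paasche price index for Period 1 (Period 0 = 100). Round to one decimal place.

105.4

Paasche price index uses current-period quantities as weights.
ΣP(Period 1)·Q(Period 1) = 1×412 + 3×140 + 10×133 + 1×290 = 412 + 420 + 1330 + 290 = 2452
ΣP(Period 0)·Q(Period 1) = 1×412 + 4×140 + 8×133 + 1×290 = 412 + 560 + 1064 + 290 = 2326
Index = 2452 / 2326 × 100 = 105.4170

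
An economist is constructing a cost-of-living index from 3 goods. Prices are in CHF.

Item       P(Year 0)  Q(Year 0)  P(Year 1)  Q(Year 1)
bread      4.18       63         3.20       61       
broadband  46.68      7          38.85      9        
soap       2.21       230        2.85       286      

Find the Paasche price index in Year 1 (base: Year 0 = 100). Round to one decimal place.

Paasche price index uses current-period quantities as weights.
ΣP(Year 1)·Q(Year 1) = 3.20×61 + 38.85×9 + 2.85×286 = 195.2 + 349.65 + 815.1 = 1359.95
ΣP(Year 0)·Q(Year 1) = 4.18×61 + 46.68×9 + 2.21×286 = 254.98 + 420.12 + 632.06 = 1307.16
Index = 1359.95 / 1307.16 × 100 = 104.0385

104.0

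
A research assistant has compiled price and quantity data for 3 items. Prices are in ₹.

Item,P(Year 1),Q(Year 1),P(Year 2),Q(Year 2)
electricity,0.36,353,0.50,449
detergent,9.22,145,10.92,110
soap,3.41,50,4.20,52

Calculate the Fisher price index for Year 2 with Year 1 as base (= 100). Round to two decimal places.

121.01

Laspeyres component (base-period weights):
ΣP(Year 2)Q(Year 1) = 0.50×353 + 10.92×145 + 4.20×50 = 176.5 + 1583.4 + 210 = 1969.9
ΣP(Year 1)Q(Year 1) = 0.36×353 + 9.22×145 + 3.41×50 = 127.08 + 1336.9 + 170.5 = 1634.48
L = 1969.9 / 1634.48 × 100 = 120.5215
Paasche component (current-period weights):
ΣP(Year 2)Q(Year 2) = 0.50×449 + 10.92×110 + 4.20×52 = 224.5 + 1201.2 + 218.4 = 1644.1
ΣP(Year 1)Q(Year 2) = 0.36×449 + 9.22×110 + 3.41×52 = 161.64 + 1014.2 + 177.32 = 1353.16
P = 1644.1 / 1353.16 × 100 = 121.5008
Fisher = √(L × P) = √(120.5215 × 121.5008) = 121.0102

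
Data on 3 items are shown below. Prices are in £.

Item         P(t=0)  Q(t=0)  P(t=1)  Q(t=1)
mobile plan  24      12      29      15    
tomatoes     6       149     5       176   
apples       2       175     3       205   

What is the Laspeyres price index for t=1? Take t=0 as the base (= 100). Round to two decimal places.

105.61

Laspeyres price index uses base-period quantities as weights.
ΣP(t=1)·Q(t=0) = 29×12 + 5×149 + 3×175 = 348 + 745 + 525 = 1618
ΣP(t=0)·Q(t=0) = 24×12 + 6×149 + 2×175 = 288 + 894 + 350 = 1532
Index = 1618 / 1532 × 100 = 105.6136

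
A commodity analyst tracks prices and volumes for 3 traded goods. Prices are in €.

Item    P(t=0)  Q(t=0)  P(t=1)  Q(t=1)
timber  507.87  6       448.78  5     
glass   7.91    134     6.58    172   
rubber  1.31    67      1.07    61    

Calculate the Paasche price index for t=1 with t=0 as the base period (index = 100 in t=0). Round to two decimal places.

Paasche price index uses current-period quantities as weights.
ΣP(t=1)·Q(t=1) = 448.78×5 + 6.58×172 + 1.07×61 = 2243.9 + 1131.76 + 65.27 = 3440.93
ΣP(t=0)·Q(t=1) = 507.87×5 + 7.91×172 + 1.31×61 = 2539.35 + 1360.52 + 79.91 = 3979.78
Index = 3440.93 / 3979.78 × 100 = 86.4603

86.46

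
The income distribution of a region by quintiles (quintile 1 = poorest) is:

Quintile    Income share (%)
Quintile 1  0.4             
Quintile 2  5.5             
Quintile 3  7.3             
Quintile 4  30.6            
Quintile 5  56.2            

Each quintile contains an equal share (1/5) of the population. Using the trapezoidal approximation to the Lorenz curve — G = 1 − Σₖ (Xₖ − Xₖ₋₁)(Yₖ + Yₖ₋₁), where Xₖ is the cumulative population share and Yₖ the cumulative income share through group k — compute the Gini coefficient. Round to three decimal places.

0.547

Cumulative income shares Yₖ: 0.0040, 0.0590, 0.1320, 0.4380, 1.0000
Σ (Xₖ−Xₖ₋₁)(Yₖ+Yₖ₋₁) = (1/5)(0.0040+0.0000) + (1/5)(0.0590+0.0040) + (1/5)(0.1320+0.0590) + (1/5)(0.4380+0.1320) + (1/5)(1.0000+0.4380)
  = 0.0008 + 0.0126 + 0.0382 + 0.1140 + 0.2876 = 0.4532
G = 1 − 0.4532 = 0.5468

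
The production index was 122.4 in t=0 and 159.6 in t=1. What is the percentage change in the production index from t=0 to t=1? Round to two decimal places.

Change = (159.6 − 122.4) / 122.4 × 100
       = 37.2 / 122.4 × 100 = 30.3922%

30.39%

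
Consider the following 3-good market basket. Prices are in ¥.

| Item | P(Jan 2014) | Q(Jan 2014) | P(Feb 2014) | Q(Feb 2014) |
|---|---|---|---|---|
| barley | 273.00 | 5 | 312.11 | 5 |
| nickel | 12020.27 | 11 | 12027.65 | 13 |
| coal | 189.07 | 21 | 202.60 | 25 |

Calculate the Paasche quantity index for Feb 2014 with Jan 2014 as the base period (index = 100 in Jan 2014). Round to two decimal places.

Paasche quantity index uses current-period prices as weights.
ΣP(Feb 2014)·Q(Feb 2014) = 312.11×5 + 12027.65×13 + 202.60×25 = 1560.55 + 156359.45 + 5065 = 162985
ΣP(Feb 2014)·Q(Jan 2014) = 312.11×5 + 12027.65×11 + 202.60×21 = 1560.55 + 132304.15 + 4254.6 = 138119.3
Index = 162985 / 138119.3 × 100 = 118.0031

118.00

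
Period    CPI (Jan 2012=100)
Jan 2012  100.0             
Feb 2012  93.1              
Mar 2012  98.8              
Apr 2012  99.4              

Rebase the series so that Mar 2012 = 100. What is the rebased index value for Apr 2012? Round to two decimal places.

Rebased(Apr 2012) = 99.4 / 98.8 × 100 = 100.6073

100.61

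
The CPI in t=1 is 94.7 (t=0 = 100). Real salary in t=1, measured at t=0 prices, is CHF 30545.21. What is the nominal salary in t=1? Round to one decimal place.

28926.3

Nominal = Real × (Index/100) = 30545.21 × (94.7/100)
        = 30545.21 × 0.947 = 28926.3139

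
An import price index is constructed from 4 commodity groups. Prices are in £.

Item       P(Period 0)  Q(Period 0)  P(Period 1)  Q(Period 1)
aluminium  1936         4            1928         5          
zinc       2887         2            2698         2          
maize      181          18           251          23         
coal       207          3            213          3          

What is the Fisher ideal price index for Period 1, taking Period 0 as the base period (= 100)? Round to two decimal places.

Laspeyres component (base-period weights):
ΣP(Period 1)Q(Period 0) = 1928×4 + 2698×2 + 251×18 + 213×3 = 7712 + 5396 + 4518 + 639 = 18265
ΣP(Period 0)Q(Period 0) = 1936×4 + 2887×2 + 181×18 + 207×3 = 7744 + 5774 + 3258 + 621 = 17397
L = 18265 / 17397 × 100 = 104.9894
Paasche component (current-period weights):
ΣP(Period 1)Q(Period 1) = 1928×5 + 2698×2 + 251×23 + 213×3 = 9640 + 5396 + 5773 + 639 = 21448
ΣP(Period 0)Q(Period 1) = 1936×5 + 2887×2 + 181×23 + 207×3 = 9680 + 5774 + 4163 + 621 = 20238
P = 21448 / 20238 × 100 = 105.9789
Fisher = √(L × P) = √(104.9894 × 105.9789) = 105.4829

105.48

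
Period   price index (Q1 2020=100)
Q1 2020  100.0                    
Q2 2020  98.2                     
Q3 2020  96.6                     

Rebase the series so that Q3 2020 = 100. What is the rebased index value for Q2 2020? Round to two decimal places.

Rebased(Q2 2020) = 98.2 / 96.6 × 100 = 101.6563

101.66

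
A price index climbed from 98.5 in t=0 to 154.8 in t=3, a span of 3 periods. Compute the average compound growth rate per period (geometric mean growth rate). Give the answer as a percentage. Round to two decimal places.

16.26%

Growth factor = (154.8/98.5)^(1/3) = (1.571574)^(1/3) = 1.162639
Growth rate = 1.162639 − 1 = 0.162639 = 16.2639%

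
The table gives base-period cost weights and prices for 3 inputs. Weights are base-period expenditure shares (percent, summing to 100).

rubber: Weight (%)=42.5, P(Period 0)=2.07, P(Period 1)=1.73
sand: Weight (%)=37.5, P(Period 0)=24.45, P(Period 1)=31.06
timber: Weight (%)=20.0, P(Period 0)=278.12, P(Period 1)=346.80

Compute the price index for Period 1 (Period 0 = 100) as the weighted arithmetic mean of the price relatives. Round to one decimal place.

108.1

rubber: 42.5 × (1.73/2.07) = 42.5 × 0.835749 = 35.5193
sand: 37.5 × (31.06/24.45) = 37.5 × 1.270348 = 47.6380
timber: 20.0 × (346.80/278.12) = 20.0 × 1.246944 = 24.9389
Index = Σ wᵢ·(p₁ᵢ/p₀ᵢ) = 35.5193 + 47.6380 + 24.9389 = 108.0962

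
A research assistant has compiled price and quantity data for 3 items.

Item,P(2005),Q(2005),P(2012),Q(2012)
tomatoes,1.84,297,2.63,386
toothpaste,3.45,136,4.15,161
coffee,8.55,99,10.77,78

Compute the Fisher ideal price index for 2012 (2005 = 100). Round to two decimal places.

130.04

Laspeyres component (base-period weights):
ΣP(2012)Q(2005) = 2.63×297 + 4.15×136 + 10.77×99 = 781.11 + 564.4 + 1066.23 = 2411.74
ΣP(2005)Q(2005) = 1.84×297 + 3.45×136 + 8.55×99 = 546.48 + 469.2 + 846.45 = 1862.13
L = 2411.74 / 1862.13 × 100 = 129.5151
Paasche component (current-period weights):
ΣP(2012)Q(2012) = 2.63×386 + 4.15×161 + 10.77×78 = 1015.18 + 668.15 + 840.06 = 2523.39
ΣP(2005)Q(2012) = 1.84×386 + 3.45×161 + 8.55×78 = 710.24 + 555.45 + 666.9 = 1932.59
P = 2523.39 / 1932.59 × 100 = 130.5704
Fisher = √(L × P) = √(129.5151 × 130.5704) = 130.0417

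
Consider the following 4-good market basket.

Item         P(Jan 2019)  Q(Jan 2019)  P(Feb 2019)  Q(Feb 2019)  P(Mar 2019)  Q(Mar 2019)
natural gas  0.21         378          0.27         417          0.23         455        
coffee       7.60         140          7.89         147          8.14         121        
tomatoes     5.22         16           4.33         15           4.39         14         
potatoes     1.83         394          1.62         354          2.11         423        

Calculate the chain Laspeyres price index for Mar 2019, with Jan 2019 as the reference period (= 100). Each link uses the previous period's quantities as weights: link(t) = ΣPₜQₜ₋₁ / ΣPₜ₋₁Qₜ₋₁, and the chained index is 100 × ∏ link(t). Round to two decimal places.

108.27

Link Jan 2019→Feb 2019:
ΣP(Feb 2019)Q(Jan 2019) = 0.27×378 + 7.89×140 + 4.33×16 + 1.62×394 = 102.06 + 1104.6 + 69.28 + 638.28 = 1914.22
ΣP(Jan 2019)Q(Jan 2019) = 0.21×378 + 7.60×140 + 5.22×16 + 1.83×394 = 79.38 + 1064 + 83.52 + 721.02 = 1947.92
link = 1914.22/1947.92 = 0.982699
Link Feb 2019→Mar 2019:
ΣP(Mar 2019)Q(Feb 2019) = 0.23×417 + 8.14×147 + 4.39×15 + 2.11×354 = 95.91 + 1196.58 + 65.85 + 746.94 = 2105.28
ΣP(Feb 2019)Q(Feb 2019) = 0.27×417 + 7.89×147 + 4.33×15 + 1.62×354 = 112.59 + 1159.83 + 64.95 + 573.48 = 1910.85
link = 2105.28/1910.85 = 1.101751
Chained index = 100 × 0.982699 × 1.101751 = 108.2690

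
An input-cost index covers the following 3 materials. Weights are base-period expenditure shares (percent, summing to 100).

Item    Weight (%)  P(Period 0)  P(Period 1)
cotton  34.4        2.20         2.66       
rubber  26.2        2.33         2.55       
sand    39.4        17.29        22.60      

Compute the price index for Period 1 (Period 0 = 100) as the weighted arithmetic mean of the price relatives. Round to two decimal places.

cotton: 34.4 × (2.66/2.20) = 34.4 × 1.209091 = 41.5927
rubber: 26.2 × (2.55/2.33) = 26.2 × 1.094421 = 28.6738
sand: 39.4 × (22.60/17.29) = 39.4 × 1.307114 = 51.5003
Index = Σ wᵢ·(p₁ᵢ/p₀ᵢ) = 41.5927 + 28.6738 + 51.5003 = 121.7668

121.77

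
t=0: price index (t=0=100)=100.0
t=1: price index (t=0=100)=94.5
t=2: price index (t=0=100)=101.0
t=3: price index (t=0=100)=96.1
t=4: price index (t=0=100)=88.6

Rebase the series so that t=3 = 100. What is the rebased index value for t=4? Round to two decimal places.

Rebased(t=4) = 88.6 / 96.1 × 100 = 92.1956

92.20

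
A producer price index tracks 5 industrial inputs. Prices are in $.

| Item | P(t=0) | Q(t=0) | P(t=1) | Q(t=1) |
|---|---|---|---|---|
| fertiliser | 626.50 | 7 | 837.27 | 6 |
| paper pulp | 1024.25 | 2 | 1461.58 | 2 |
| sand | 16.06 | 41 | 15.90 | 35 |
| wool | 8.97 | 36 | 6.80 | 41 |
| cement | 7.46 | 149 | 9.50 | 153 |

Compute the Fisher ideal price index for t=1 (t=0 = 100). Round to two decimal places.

Laspeyres component (base-period weights):
ΣP(t=1)Q(t=0) = 837.27×7 + 1461.58×2 + 15.90×41 + 6.80×36 + 9.50×149 = 5860.89 + 2923.16 + 651.9 + 244.8 + 1415.5 = 11096.25
ΣP(t=0)Q(t=0) = 626.50×7 + 1024.25×2 + 16.06×41 + 8.97×36 + 7.46×149 = 4385.5 + 2048.5 + 658.46 + 322.92 + 1111.54 = 8526.92
L = 11096.25 / 8526.92 × 100 = 130.1320
Paasche component (current-period weights):
ΣP(t=1)Q(t=1) = 837.27×6 + 1461.58×2 + 15.90×35 + 6.80×41 + 9.50×153 = 5023.62 + 2923.16 + 556.5 + 278.8 + 1453.5 = 10235.58
ΣP(t=0)Q(t=1) = 626.50×6 + 1024.25×2 + 16.06×35 + 8.97×41 + 7.46×153 = 3759 + 2048.5 + 562.1 + 367.77 + 1141.38 = 7878.75
P = 10235.58 / 7878.75 × 100 = 129.9138
Fisher = √(L × P) = √(130.1320 × 129.9138) = 130.0228

130.02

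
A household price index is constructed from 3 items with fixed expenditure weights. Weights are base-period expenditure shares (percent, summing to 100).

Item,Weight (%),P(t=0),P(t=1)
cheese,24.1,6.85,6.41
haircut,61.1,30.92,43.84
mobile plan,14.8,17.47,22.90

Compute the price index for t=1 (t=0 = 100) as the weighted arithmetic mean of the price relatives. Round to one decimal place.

128.6

cheese: 24.1 × (6.41/6.85) = 24.1 × 0.935766 = 22.5520
haircut: 61.1 × (43.84/30.92) = 61.1 × 1.417853 = 86.6308
mobile plan: 14.8 × (22.90/17.47) = 14.8 × 1.310819 = 19.4001
Index = Σ wᵢ·(p₁ᵢ/p₀ᵢ) = 22.5520 + 86.6308 + 19.4001 = 128.5829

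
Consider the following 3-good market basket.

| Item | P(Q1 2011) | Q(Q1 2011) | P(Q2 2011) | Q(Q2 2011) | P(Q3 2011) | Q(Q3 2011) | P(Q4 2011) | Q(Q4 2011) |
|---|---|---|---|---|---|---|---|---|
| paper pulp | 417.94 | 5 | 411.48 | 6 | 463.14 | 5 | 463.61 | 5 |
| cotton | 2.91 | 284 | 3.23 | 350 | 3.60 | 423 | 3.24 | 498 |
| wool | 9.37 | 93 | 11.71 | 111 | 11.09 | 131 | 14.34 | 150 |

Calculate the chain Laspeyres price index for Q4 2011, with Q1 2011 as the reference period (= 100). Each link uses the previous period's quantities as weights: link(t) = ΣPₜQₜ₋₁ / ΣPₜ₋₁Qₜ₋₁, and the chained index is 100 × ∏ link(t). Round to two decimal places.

Link Q1 2011→Q2 2011:
ΣP(Q2 2011)Q(Q1 2011) = 411.48×5 + 3.23×284 + 11.71×93 = 2057.4 + 917.32 + 1089.03 = 4063.75
ΣP(Q1 2011)Q(Q1 2011) = 417.94×5 + 2.91×284 + 9.37×93 = 2089.7 + 826.44 + 871.41 = 3787.55
link = 4063.75/3787.55 = 1.072923
Link Q2 2011→Q3 2011:
ΣP(Q3 2011)Q(Q2 2011) = 463.14×6 + 3.60×350 + 11.09×111 = 2778.84 + 1260 + 1230.99 = 5269.83
ΣP(Q2 2011)Q(Q2 2011) = 411.48×6 + 3.23×350 + 11.71×111 = 2468.88 + 1130.5 + 1299.81 = 4899.19
link = 5269.83/4899.19 = 1.075653
Link Q3 2011→Q4 2011:
ΣP(Q4 2011)Q(Q3 2011) = 463.61×5 + 3.24×423 + 14.34×131 = 2318.05 + 1370.52 + 1878.54 = 5567.11
ΣP(Q3 2011)Q(Q3 2011) = 463.14×5 + 3.60×423 + 11.09×131 = 2315.7 + 1522.8 + 1452.79 = 5291.29
link = 5567.11/5291.29 = 1.052127
Chained index = 100 × 1.072923 × 1.075653 × 1.052127 = 121.4253

121.43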